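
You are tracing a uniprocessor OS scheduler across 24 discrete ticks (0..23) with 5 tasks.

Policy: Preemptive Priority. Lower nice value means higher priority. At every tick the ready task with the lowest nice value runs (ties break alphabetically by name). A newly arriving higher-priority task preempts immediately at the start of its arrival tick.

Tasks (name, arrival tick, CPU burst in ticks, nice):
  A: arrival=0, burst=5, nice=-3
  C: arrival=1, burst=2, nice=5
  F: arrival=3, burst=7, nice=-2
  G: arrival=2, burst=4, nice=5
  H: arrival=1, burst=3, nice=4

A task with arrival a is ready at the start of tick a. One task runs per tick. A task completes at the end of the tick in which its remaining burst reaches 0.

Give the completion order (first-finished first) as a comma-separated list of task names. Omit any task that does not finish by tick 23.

t=0: ready={A} → run A
t=1: ready={A,C,H} → run A
t=2: ready={A,C,G,H} → run A
t=3: ready={A,C,F,G,H} → run A
t=4: ready={A,C,F,G,H} → run A
t=5: ready={C,F,G,H} → run F
t=6: ready={C,F,G,H} → run F
t=7: ready={C,F,G,H} → run F
t=8: ready={C,F,G,H} → run F
t=9: ready={C,F,G,H} → run F
t=10: ready={C,F,G,H} → run F
t=11: ready={C,F,G,H} → run F
t=12: ready={C,G,H} → run H
t=13: ready={C,G,H} → run H
t=14: ready={C,G,H} → run H
t=15: ready={C,G} → run C
t=16: ready={C,G} → run C
t=17: ready={G} → run G
t=18: ready={G} → run G
t=19: ready={G} → run G
t=20: ready={G} → run G
t=21: (idle)
t=22: (idle)
t=23: (idle)

completion order = A, F, H, C, G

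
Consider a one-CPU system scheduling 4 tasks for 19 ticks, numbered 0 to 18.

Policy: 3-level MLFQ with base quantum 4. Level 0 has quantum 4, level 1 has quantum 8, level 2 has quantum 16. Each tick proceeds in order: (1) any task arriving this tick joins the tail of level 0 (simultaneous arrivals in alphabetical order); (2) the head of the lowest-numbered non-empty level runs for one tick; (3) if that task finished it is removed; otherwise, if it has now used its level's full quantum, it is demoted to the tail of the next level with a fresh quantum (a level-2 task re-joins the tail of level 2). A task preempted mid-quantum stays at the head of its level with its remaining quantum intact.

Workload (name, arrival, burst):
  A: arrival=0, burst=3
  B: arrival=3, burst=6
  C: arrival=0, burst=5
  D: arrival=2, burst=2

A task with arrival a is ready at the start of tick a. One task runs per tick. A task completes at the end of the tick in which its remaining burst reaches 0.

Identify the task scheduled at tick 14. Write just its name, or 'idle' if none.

running at tick 14 = B

t=0: L0/L1/L2 = AC/-/- → run A
t=1: L0/L1/L2 = AC/-/- → run A
t=2: L0/L1/L2 = ACD/-/- → run A
t=3: L0/L1/L2 = CDB/-/- → run C
t=4: L0/L1/L2 = CDB/-/- → run C
t=5: L0/L1/L2 = CDB/-/- → run C
t=6: L0/L1/L2 = CDB/-/- → run C
t=7: L0/L1/L2 = DB/C/- → run D
t=8: L0/L1/L2 = DB/C/- → run D
t=9: L0/L1/L2 = B/C/- → run B
t=10: L0/L1/L2 = B/C/- → run B
t=11: L0/L1/L2 = B/C/- → run B
t=12: L0/L1/L2 = B/C/- → run B
t=13: L0/L1/L2 = -/CB/- → run C
t=14: L0/L1/L2 = -/B/- → run B
t=15: L0/L1/L2 = -/B/- → run B
t=16: (idle)
t=17: (idle)
t=18: (idle)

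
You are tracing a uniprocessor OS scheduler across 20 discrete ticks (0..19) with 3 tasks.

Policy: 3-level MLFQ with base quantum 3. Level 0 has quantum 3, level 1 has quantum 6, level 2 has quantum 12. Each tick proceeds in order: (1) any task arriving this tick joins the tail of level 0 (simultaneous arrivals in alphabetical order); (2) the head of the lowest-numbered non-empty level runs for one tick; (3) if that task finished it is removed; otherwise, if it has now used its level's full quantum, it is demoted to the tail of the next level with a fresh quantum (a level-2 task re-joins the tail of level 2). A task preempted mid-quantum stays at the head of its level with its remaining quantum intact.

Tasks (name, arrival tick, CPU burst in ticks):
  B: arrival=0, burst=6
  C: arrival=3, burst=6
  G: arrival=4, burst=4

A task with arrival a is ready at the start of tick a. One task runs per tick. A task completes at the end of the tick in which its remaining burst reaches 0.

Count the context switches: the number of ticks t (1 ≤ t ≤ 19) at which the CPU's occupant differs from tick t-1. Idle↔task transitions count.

t=0: L0/L1/L2 = B/-/- → run B
t=1: L0/L1/L2 = B/-/- → run B
t=2: L0/L1/L2 = B/-/- → run B
t=3: L0/L1/L2 = C/B/- → run C
t=4: L0/L1/L2 = CG/B/- → run C
t=5: L0/L1/L2 = CG/B/- → run C
t=6: L0/L1/L2 = G/BC/- → run G
t=7: L0/L1/L2 = G/BC/- → run G
t=8: L0/L1/L2 = G/BC/- → run G
t=9: L0/L1/L2 = -/BCG/- → run B
t=10: L0/L1/L2 = -/BCG/- → run B
t=11: L0/L1/L2 = -/BCG/- → run B
t=12: L0/L1/L2 = -/CG/- → run C
t=13: L0/L1/L2 = -/CG/- → run C
t=14: L0/L1/L2 = -/CG/- → run C
t=15: L0/L1/L2 = -/G/- → run G
t=16: (idle)
t=17: (idle)
t=18: (idle)
t=19: (idle)

context switches = 6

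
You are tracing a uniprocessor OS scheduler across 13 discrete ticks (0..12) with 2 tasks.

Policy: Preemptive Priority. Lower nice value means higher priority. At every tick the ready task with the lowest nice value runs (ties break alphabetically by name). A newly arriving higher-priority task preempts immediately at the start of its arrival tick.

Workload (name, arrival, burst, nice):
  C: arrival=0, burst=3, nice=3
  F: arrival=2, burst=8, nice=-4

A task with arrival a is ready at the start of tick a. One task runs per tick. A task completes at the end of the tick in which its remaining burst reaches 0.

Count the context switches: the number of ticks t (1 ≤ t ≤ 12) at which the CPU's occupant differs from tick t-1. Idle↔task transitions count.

t=0: ready={C} → run C
t=1: ready={C} → run C
t=2: ready={C,F} → run F
t=3: ready={C,F} → run F
t=4: ready={C,F} → run F
t=5: ready={C,F} → run F
t=6: ready={C,F} → run F
t=7: ready={C,F} → run F
t=8: ready={C,F} → run F
t=9: ready={C,F} → run F
t=10: ready={C} → run C
t=11: (idle)
t=12: (idle)

context switches = 3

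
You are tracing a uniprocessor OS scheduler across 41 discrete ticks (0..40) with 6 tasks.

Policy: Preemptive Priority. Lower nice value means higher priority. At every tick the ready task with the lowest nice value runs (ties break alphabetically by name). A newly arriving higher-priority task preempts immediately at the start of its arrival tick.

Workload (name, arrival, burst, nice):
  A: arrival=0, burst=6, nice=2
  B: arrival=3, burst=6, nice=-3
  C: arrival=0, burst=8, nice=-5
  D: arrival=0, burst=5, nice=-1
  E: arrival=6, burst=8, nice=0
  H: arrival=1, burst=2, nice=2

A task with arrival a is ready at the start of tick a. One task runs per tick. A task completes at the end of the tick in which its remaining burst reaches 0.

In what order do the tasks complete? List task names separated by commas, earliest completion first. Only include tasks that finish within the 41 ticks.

completion order = C, B, D, E, A, H

t=0: ready={A,C,D} → run C
t=1: ready={A,C,D,H} → run C
t=2: ready={A,C,D,H} → run C
t=3: ready={A,B,C,D,H} → run C
t=4: ready={A,B,C,D,H} → run C
t=5: ready={A,B,C,D,H} → run C
t=6: ready={A,B,C,D,E,H} → run C
t=7: ready={A,B,C,D,E,H} → run C
t=8: ready={A,B,D,E,H} → run B
t=9: ready={A,B,D,E,H} → run B
t=10: ready={A,B,D,E,H} → run B
t=11: ready={A,B,D,E,H} → run B
t=12: ready={A,B,D,E,H} → run B
t=13: ready={A,B,D,E,H} → run B
t=14: ready={A,D,E,H} → run D
t=15: ready={A,D,E,H} → run D
t=16: ready={A,D,E,H} → run D
t=17: ready={A,D,E,H} → run D
t=18: ready={A,D,E,H} → run D
t=19: ready={A,E,H} → run E
t=20: ready={A,E,H} → run E
t=21: ready={A,E,H} → run E
t=22: ready={A,E,H} → run E
t=23: ready={A,E,H} → run E
t=24: ready={A,E,H} → run E
t=25: ready={A,E,H} → run E
t=26: ready={A,E,H} → run E
t=27: ready={A,H} → run A
t=28: ready={A,H} → run A
t=29: ready={A,H} → run A
t=30: ready={A,H} → run A
t=31: ready={A,H} → run A
t=32: ready={A,H} → run A
t=33: ready={H} → run H
t=34: ready={H} → run H
t=35: (idle)
t=36: (idle)
t=37: (idle)
t=38: (idle)
t=39: (idle)
t=40: (idle)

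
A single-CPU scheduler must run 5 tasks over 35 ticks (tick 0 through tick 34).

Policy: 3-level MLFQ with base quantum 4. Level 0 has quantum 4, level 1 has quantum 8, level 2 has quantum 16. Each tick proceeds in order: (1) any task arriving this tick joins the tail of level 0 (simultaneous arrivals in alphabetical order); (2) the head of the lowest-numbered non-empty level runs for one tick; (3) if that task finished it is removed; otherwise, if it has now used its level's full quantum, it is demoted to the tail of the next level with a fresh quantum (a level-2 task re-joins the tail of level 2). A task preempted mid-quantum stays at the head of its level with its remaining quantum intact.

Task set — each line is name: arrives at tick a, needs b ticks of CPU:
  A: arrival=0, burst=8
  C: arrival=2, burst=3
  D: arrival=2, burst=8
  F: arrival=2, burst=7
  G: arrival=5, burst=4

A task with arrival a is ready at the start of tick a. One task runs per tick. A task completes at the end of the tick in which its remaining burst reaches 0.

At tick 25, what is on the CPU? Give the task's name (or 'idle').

t=0: L0/L1/L2 = A/-/- → run A
t=1: L0/L1/L2 = A/-/- → run A
t=2: L0/L1/L2 = ACDF/-/- → run A
t=3: L0/L1/L2 = ACDF/-/- → run A
t=4: L0/L1/L2 = CDF/A/- → run C
t=5: L0/L1/L2 = CDFG/A/- → run C
t=6: L0/L1/L2 = CDFG/A/- → run C
t=7: L0/L1/L2 = DFG/A/- → run D
t=8: L0/L1/L2 = DFG/A/- → run D
t=9: L0/L1/L2 = DFG/A/- → run D
t=10: L0/L1/L2 = DFG/A/- → run D
t=11: L0/L1/L2 = FG/AD/- → run F
t=12: L0/L1/L2 = FG/AD/- → run F
t=13: L0/L1/L2 = FG/AD/- → run F
t=14: L0/L1/L2 = FG/AD/- → run F
t=15: L0/L1/L2 = G/ADF/- → run G
t=16: L0/L1/L2 = G/ADF/- → run G
t=17: L0/L1/L2 = G/ADF/- → run G
t=18: L0/L1/L2 = G/ADF/- → run G
t=19: L0/L1/L2 = -/ADF/- → run A
t=20: L0/L1/L2 = -/ADF/- → run A
t=21: L0/L1/L2 = -/ADF/- → run A
t=22: L0/L1/L2 = -/ADF/- → run A
t=23: L0/L1/L2 = -/DF/- → run D
t=24: L0/L1/L2 = -/DF/- → run D
t=25: L0/L1/L2 = -/DF/- → run D
t=26: L0/L1/L2 = -/DF/- → run D
t=27: L0/L1/L2 = -/F/- → run F
t=28: L0/L1/L2 = -/F/- → run F
t=29: L0/L1/L2 = -/F/- → run F
t=30: (idle)
t=31: (idle)
t=32: (idle)
t=33: (idle)
t=34: (idle)

running at tick 25 = D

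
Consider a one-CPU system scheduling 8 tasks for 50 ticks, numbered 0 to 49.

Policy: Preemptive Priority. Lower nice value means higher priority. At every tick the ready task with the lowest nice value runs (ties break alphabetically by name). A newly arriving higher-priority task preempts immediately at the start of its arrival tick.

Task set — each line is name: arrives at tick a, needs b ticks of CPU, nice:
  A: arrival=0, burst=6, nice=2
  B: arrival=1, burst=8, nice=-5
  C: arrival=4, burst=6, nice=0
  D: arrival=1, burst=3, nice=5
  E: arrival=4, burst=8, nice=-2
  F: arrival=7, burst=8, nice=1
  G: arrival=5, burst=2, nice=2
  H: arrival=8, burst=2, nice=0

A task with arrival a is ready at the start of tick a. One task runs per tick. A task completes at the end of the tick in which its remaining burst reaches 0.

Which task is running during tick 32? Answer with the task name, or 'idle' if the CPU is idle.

t=0: ready={A} → run A
t=1: ready={A,B,D} → run B
t=2: ready={A,B,D} → run B
t=3: ready={A,B,D} → run B
t=4: ready={A,B,C,D,E} → run B
t=5: ready={A,B,C,D,E,G} → run B
t=6: ready={A,B,C,D,E,G} → run B
t=7: ready={A,B,C,D,E,F,G} → run B
t=8: ready={A,B,C,D,E,F,G,H} → run B
t=9: ready={A,C,D,E,F,G,H} → run E
t=10: ready={A,C,D,E,F,G,H} → run E
t=11: ready={A,C,D,E,F,G,H} → run E
t=12: ready={A,C,D,E,F,G,H} → run E
t=13: ready={A,C,D,E,F,G,H} → run E
t=14: ready={A,C,D,E,F,G,H} → run E
t=15: ready={A,C,D,E,F,G,H} → run E
t=16: ready={A,C,D,E,F,G,H} → run E
t=17: ready={A,C,D,F,G,H} → run C
t=18: ready={A,C,D,F,G,H} → run C
t=19: ready={A,C,D,F,G,H} → run C
t=20: ready={A,C,D,F,G,H} → run C
t=21: ready={A,C,D,F,G,H} → run C
t=22: ready={A,C,D,F,G,H} → run C
t=23: ready={A,D,F,G,H} → run H
t=24: ready={A,D,F,G,H} → run H
t=25: ready={A,D,F,G} → run F
t=26: ready={A,D,F,G} → run F
t=27: ready={A,D,F,G} → run F
t=28: ready={A,D,F,G} → run F
t=29: ready={A,D,F,G} → run F
t=30: ready={A,D,F,G} → run F
t=31: ready={A,D,F,G} → run F
t=32: ready={A,D,F,G} → run F
t=33: ready={A,D,G} → run A
t=34: ready={A,D,G} → run A
t=35: ready={A,D,G} → run A
t=36: ready={A,D,G} → run A
t=37: ready={A,D,G} → run A
t=38: ready={D,G} → run G
t=39: ready={D,G} → run G
t=40: ready={D} → run D
t=41: ready={D} → run D
t=42: ready={D} → run D
t=43: (idle)
t=44: (idle)
t=45: (idle)
t=46: (idle)
t=47: (idle)
t=48: (idle)
t=49: (idle)

running at tick 32 = F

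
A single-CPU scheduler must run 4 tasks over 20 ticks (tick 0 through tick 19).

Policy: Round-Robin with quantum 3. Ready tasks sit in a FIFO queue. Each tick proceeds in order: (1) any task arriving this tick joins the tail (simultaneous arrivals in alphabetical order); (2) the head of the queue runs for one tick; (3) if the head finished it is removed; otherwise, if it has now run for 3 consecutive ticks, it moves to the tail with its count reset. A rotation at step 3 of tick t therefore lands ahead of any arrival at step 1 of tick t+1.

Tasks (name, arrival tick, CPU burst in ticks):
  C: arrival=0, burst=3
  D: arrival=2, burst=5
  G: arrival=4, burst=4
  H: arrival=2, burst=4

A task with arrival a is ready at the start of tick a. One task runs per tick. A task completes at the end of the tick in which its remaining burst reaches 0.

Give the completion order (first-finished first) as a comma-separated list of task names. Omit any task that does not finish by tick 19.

completion order = C, D, H, G

t=0: queue=[C] q_used=0 → run C
t=1: queue=[C] q_used=1 → run C
t=2: queue=[C,D,H] q_used=2 → run C
t=3: queue=[D,H] q_used=0 → run D
t=4: queue=[D,H,G] q_used=1 → run D
t=5: queue=[D,H,G] q_used=2 → run D
t=6: queue=[H,G,D] q_used=0 → run H
t=7: queue=[H,G,D] q_used=1 → run H
t=8: queue=[H,G,D] q_used=2 → run H
t=9: queue=[G,D,H] q_used=0 → run G
t=10: queue=[G,D,H] q_used=1 → run G
t=11: queue=[G,D,H] q_used=2 → run G
t=12: queue=[D,H,G] q_used=0 → run D
t=13: queue=[D,H,G] q_used=1 → run D
t=14: queue=[H,G] q_used=0 → run H
t=15: queue=[G] q_used=0 → run G
t=16: (idle)
t=17: (idle)
t=18: (idle)
t=19: (idle)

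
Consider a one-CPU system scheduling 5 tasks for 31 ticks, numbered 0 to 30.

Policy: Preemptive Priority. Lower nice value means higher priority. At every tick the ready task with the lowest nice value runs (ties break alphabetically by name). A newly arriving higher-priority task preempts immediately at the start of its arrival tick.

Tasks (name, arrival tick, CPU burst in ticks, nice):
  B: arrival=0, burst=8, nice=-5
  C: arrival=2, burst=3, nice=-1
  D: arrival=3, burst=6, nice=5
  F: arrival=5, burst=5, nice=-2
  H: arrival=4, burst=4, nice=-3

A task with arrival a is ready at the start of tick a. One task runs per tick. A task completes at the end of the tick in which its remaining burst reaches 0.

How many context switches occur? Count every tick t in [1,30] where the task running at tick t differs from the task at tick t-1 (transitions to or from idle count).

context switches = 5

t=0: ready={B} → run B
t=1: ready={B} → run B
t=2: ready={B,C} → run B
t=3: ready={B,C,D} → run B
t=4: ready={B,C,D,H} → run B
t=5: ready={B,C,D,F,H} → run B
t=6: ready={B,C,D,F,H} → run B
t=7: ready={B,C,D,F,H} → run B
t=8: ready={C,D,F,H} → run H
t=9: ready={C,D,F,H} → run H
t=10: ready={C,D,F,H} → run H
t=11: ready={C,D,F,H} → run H
t=12: ready={C,D,F} → run F
t=13: ready={C,D,F} → run F
t=14: ready={C,D,F} → run F
t=15: ready={C,D,F} → run F
t=16: ready={C,D,F} → run F
t=17: ready={C,D} → run C
t=18: ready={C,D} → run C
t=19: ready={C,D} → run C
t=20: ready={D} → run D
t=21: ready={D} → run D
t=22: ready={D} → run D
t=23: ready={D} → run D
t=24: ready={D} → run D
t=25: ready={D} → run D
t=26: (idle)
t=27: (idle)
t=28: (idle)
t=29: (idle)
t=30: (idle)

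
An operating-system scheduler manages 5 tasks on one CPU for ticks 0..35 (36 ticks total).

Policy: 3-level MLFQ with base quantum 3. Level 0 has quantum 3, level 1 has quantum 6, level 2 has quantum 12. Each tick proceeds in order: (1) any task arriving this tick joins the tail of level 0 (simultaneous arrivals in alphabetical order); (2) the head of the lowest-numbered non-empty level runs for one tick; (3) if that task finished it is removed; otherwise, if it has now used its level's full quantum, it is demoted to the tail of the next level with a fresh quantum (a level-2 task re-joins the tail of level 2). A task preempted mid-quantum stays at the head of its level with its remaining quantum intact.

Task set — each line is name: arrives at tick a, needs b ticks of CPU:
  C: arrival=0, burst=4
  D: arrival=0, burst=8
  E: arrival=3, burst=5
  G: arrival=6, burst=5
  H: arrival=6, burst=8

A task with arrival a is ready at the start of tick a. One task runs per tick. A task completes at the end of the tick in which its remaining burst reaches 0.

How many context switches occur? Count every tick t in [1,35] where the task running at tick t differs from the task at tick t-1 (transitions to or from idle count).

context switches = 10

t=0: L0/L1/L2 = CD/-/- → run C
t=1: L0/L1/L2 = CD/-/- → run C
t=2: L0/L1/L2 = CD/-/- → run C
t=3: L0/L1/L2 = DE/C/- → run D
t=4: L0/L1/L2 = DE/C/- → run D
t=5: L0/L1/L2 = DE/C/- → run D
t=6: L0/L1/L2 = EGH/CD/- → run E
t=7: L0/L1/L2 = EGH/CD/- → run E
t=8: L0/L1/L2 = EGH/CD/- → run E
t=9: L0/L1/L2 = GH/CDE/- → run G
t=10: L0/L1/L2 = GH/CDE/- → run G
t=11: L0/L1/L2 = GH/CDE/- → run G
t=12: L0/L1/L2 = H/CDEG/- → run H
t=13: L0/L1/L2 = H/CDEG/- → run H
t=14: L0/L1/L2 = H/CDEG/- → run H
t=15: L0/L1/L2 = -/CDEGH/- → run C
t=16: L0/L1/L2 = -/DEGH/- → run D
t=17: L0/L1/L2 = -/DEGH/- → run D
t=18: L0/L1/L2 = -/DEGH/- → run D
t=19: L0/L1/L2 = -/DEGH/- → run D
t=20: L0/L1/L2 = -/DEGH/- → run D
t=21: L0/L1/L2 = -/EGH/- → run E
t=22: L0/L1/L2 = -/EGH/- → run E
t=23: L0/L1/L2 = -/GH/- → run G
t=24: L0/L1/L2 = -/GH/- → run G
t=25: L0/L1/L2 = -/H/- → run H
t=26: L0/L1/L2 = -/H/- → run H
t=27: L0/L1/L2 = -/H/- → run H
t=28: L0/L1/L2 = -/H/- → run H
t=29: L0/L1/L2 = -/H/- → run H
t=30: (idle)
t=31: (idle)
t=32: (idle)
t=33: (idle)
t=34: (idle)
t=35: (idle)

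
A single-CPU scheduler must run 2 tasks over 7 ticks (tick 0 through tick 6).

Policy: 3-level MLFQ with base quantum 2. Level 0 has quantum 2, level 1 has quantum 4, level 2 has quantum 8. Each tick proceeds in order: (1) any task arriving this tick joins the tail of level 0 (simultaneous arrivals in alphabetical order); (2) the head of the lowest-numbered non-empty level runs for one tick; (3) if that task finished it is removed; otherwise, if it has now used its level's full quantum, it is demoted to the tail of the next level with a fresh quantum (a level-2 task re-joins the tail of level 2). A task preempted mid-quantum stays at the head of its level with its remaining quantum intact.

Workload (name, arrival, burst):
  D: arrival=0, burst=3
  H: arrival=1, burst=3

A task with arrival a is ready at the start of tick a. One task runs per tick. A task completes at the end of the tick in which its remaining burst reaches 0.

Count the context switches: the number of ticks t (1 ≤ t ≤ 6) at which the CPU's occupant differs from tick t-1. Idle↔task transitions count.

context switches = 4

t=0: L0/L1/L2 = D/-/- → run D
t=1: L0/L1/L2 = DH/-/- → run D
t=2: L0/L1/L2 = H/D/- → run H
t=3: L0/L1/L2 = H/D/- → run H
t=4: L0/L1/L2 = -/DH/- → run D
t=5: L0/L1/L2 = -/H/- → run H
t=6: (idle)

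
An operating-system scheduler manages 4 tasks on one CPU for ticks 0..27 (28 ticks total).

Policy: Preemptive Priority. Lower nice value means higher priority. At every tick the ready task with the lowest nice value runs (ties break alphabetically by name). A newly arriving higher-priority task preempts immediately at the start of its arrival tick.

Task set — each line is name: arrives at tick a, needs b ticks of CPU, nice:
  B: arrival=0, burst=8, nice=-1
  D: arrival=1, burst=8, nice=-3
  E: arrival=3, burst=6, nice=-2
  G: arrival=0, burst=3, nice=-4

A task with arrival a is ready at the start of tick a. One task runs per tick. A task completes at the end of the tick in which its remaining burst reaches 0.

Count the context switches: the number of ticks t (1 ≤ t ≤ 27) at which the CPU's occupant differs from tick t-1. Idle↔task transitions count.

context switches = 4

t=0: ready={B,G} → run G
t=1: ready={B,D,G} → run G
t=2: ready={B,D,G} → run G
t=3: ready={B,D,E} → run D
t=4: ready={B,D,E} → run D
t=5: ready={B,D,E} → run D
t=6: ready={B,D,E} → run D
t=7: ready={B,D,E} → run D
t=8: ready={B,D,E} → run D
t=9: ready={B,D,E} → run D
t=10: ready={B,D,E} → run D
t=11: ready={B,E} → run E
t=12: ready={B,E} → run E
t=13: ready={B,E} → run E
t=14: ready={B,E} → run E
t=15: ready={B,E} → run E
t=16: ready={B,E} → run E
t=17: ready={B} → run B
t=18: ready={B} → run B
t=19: ready={B} → run B
t=20: ready={B} → run B
t=21: ready={B} → run B
t=22: ready={B} → run B
t=23: ready={B} → run B
t=24: ready={B} → run B
t=25: (idle)
t=26: (idle)
t=27: (idle)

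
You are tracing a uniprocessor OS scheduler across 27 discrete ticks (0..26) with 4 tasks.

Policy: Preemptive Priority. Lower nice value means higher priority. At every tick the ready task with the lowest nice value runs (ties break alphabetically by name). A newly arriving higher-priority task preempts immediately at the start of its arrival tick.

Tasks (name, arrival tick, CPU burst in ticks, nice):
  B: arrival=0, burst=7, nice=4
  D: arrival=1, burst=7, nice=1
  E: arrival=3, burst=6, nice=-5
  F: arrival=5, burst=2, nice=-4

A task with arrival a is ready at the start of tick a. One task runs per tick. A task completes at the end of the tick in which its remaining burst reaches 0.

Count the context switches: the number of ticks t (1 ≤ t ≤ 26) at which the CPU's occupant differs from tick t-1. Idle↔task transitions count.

context switches = 6

t=0: ready={B} → run B
t=1: ready={B,D} → run D
t=2: ready={B,D} → run D
t=3: ready={B,D,E} → run E
t=4: ready={B,D,E} → run E
t=5: ready={B,D,E,F} → run E
t=6: ready={B,D,E,F} → run E
t=7: ready={B,D,E,F} → run E
t=8: ready={B,D,E,F} → run E
t=9: ready={B,D,F} → run F
t=10: ready={B,D,F} → run F
t=11: ready={B,D} → run D
t=12: ready={B,D} → run D
t=13: ready={B,D} → run D
t=14: ready={B,D} → run D
t=15: ready={B,D} → run D
t=16: ready={B} → run B
t=17: ready={B} → run B
t=18: ready={B} → run B
t=19: ready={B} → run B
t=20: ready={B} → run B
t=21: ready={B} → run B
t=22: (idle)
t=23: (idle)
t=24: (idle)
t=25: (idle)
t=26: (idle)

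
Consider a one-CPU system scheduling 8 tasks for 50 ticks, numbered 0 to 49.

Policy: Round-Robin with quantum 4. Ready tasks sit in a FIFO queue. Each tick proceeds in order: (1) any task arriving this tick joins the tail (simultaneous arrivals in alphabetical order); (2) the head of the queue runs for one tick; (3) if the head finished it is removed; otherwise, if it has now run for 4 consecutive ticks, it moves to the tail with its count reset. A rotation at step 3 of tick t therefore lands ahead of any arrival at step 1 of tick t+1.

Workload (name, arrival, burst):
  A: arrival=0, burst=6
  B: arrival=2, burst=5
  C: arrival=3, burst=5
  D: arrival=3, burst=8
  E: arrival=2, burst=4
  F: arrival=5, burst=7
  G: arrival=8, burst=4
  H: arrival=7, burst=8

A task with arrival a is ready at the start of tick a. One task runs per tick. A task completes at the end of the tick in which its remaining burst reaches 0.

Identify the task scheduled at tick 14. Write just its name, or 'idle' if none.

t=0: queue=[A] q_used=0 → run A
t=1: queue=[A] q_used=1 → run A
t=2: queue=[A,B,E] q_used=2 → run A
t=3: queue=[A,B,E,C,D] q_used=3 → run A
t=4: queue=[B,E,C,D,A] q_used=0 → run B
t=5: queue=[B,E,C,D,A,F] q_used=1 → run B
t=6: queue=[B,E,C,D,A,F] q_used=2 → run B
t=7: queue=[B,E,C,D,A,F,H] q_used=3 → run B
t=8: queue=[E,C,D,A,F,H,B,G] q_used=0 → run E
t=9: queue=[E,C,D,A,F,H,B,G] q_used=1 → run E
t=10: queue=[E,C,D,A,F,H,B,G] q_used=2 → run E
t=11: queue=[E,C,D,A,F,H,B,G] q_used=3 → run E
t=12: queue=[C,D,A,F,H,B,G] q_used=0 → run C
t=13: queue=[C,D,A,F,H,B,G] q_used=1 → run C
t=14: queue=[C,D,A,F,H,B,G] q_used=2 → run C
t=15: queue=[C,D,A,F,H,B,G] q_used=3 → run C
t=16: queue=[D,A,F,H,B,G,C] q_used=0 → run D
t=17: queue=[D,A,F,H,B,G,C] q_used=1 → run D
t=18: queue=[D,A,F,H,B,G,C] q_used=2 → run D
t=19: queue=[D,A,F,H,B,G,C] q_used=3 → run D
t=20: queue=[A,F,H,B,G,C,D] q_used=0 → run A
t=21: queue=[A,F,H,B,G,C,D] q_used=1 → run A
t=22: queue=[F,H,B,G,C,D] q_used=0 → run F
t=23: queue=[F,H,B,G,C,D] q_used=1 → run F
t=24: queue=[F,H,B,G,C,D] q_used=2 → run F
t=25: queue=[F,H,B,G,C,D] q_used=3 → run F
t=26: queue=[H,B,G,C,D,F] q_used=0 → run H
t=27: queue=[H,B,G,C,D,F] q_used=1 → run H
t=28: queue=[H,B,G,C,D,F] q_used=2 → run H
t=29: queue=[H,B,G,C,D,F] q_used=3 → run H
t=30: queue=[B,G,C,D,F,H] q_used=0 → run B
t=31: queue=[G,C,D,F,H] q_used=0 → run G
t=32: queue=[G,C,D,F,H] q_used=1 → run G
t=33: queue=[G,C,D,F,H] q_used=2 → run G
t=34: queue=[G,C,D,F,H] q_used=3 → run G
t=35: queue=[C,D,F,H] q_used=0 → run C
t=36: queue=[D,F,H] q_used=0 → run D
t=37: queue=[D,F,H] q_used=1 → run D
t=38: queue=[D,F,H] q_used=2 → run D
t=39: queue=[D,F,H] q_used=3 → run D
t=40: queue=[F,H] q_used=0 → run F
t=41: queue=[F,H] q_used=1 → run F
t=42: queue=[F,H] q_used=2 → run F
t=43: queue=[H] q_used=0 → run H
t=44: queue=[H] q_used=1 → run H
t=45: queue=[H] q_used=2 → run H
t=46: queue=[H] q_used=3 → run H
t=47: (idle)
t=48: (idle)
t=49: (idle)

running at tick 14 = C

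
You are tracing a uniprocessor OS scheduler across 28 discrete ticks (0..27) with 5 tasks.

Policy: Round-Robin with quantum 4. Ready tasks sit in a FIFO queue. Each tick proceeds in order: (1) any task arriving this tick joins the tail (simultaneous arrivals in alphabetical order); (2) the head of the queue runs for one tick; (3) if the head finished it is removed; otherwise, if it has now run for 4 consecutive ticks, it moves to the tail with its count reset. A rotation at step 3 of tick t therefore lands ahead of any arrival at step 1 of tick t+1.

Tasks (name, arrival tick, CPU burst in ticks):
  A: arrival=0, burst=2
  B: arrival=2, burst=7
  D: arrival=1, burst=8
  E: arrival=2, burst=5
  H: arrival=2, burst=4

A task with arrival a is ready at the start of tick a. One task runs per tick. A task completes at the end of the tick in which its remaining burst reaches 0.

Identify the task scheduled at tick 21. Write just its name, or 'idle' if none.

t=0: queue=[A] q_used=0 → run A
t=1: queue=[A,D] q_used=1 → run A
t=2: queue=[D,B,E,H] q_used=0 → run D
t=3: queue=[D,B,E,H] q_used=1 → run D
t=4: queue=[D,B,E,H] q_used=2 → run D
t=5: queue=[D,B,E,H] q_used=3 → run D
t=6: queue=[B,E,H,D] q_used=0 → run B
t=7: queue=[B,E,H,D] q_used=1 → run B
t=8: queue=[B,E,H,D] q_used=2 → run B
t=9: queue=[B,E,H,D] q_used=3 → run B
t=10: queue=[E,H,D,B] q_used=0 → run E
t=11: queue=[E,H,D,B] q_used=1 → run E
t=12: queue=[E,H,D,B] q_used=2 → run E
t=13: queue=[E,H,D,B] q_used=3 → run E
t=14: queue=[H,D,B,E] q_used=0 → run H
t=15: queue=[H,D,B,E] q_used=1 → run H
t=16: queue=[H,D,B,E] q_used=2 → run H
t=17: queue=[H,D,B,E] q_used=3 → run H
t=18: queue=[D,B,E] q_used=0 → run D
t=19: queue=[D,B,E] q_used=1 → run D
t=20: queue=[D,B,E] q_used=2 → run D
t=21: queue=[D,B,E] q_used=3 → run D
t=22: queue=[B,E] q_used=0 → run B
t=23: queue=[B,E] q_used=1 → run B
t=24: queue=[B,E] q_used=2 → run B
t=25: queue=[E] q_used=0 → run E
t=26: (idle)
t=27: (idle)

running at tick 21 = D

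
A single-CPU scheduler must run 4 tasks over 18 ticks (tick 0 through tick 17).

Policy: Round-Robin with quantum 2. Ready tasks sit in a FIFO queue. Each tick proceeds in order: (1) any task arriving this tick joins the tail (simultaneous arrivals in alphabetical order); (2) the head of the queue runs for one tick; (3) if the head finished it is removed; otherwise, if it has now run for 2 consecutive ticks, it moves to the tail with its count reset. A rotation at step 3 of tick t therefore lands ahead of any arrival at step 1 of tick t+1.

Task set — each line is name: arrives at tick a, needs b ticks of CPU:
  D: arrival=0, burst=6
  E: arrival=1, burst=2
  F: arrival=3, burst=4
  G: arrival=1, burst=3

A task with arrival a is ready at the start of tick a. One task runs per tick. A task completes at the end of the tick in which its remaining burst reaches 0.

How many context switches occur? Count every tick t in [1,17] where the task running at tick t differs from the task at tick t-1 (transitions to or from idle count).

t=0: queue=[D] q_used=0 → run D
t=1: queue=[D,E,G] q_used=1 → run D
t=2: queue=[E,G,D] q_used=0 → run E
t=3: queue=[E,G,D,F] q_used=1 → run E
t=4: queue=[G,D,F] q_used=0 → run G
t=5: queue=[G,D,F] q_used=1 → run G
t=6: queue=[D,F,G] q_used=0 → run D
t=7: queue=[D,F,G] q_used=1 → run D
t=8: queue=[F,G,D] q_used=0 → run F
t=9: queue=[F,G,D] q_used=1 → run F
t=10: queue=[G,D,F] q_used=0 → run G
t=11: queue=[D,F] q_used=0 → run D
t=12: queue=[D,F] q_used=1 → run D
t=13: queue=[F] q_used=0 → run F
t=14: queue=[F] q_used=1 → run F
t=15: (idle)
t=16: (idle)
t=17: (idle)

context switches = 8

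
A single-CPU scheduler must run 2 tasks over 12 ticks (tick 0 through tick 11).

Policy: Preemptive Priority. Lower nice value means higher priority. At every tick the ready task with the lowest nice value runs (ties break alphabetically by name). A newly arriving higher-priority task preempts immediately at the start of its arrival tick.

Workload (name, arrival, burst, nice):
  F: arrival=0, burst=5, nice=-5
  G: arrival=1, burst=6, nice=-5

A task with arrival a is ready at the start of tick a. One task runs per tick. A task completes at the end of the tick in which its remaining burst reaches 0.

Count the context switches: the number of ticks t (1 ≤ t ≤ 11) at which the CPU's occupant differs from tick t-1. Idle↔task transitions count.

t=0: ready={F} → run F
t=1: ready={F,G} → run F
t=2: ready={F,G} → run F
t=3: ready={F,G} → run F
t=4: ready={F,G} → run F
t=5: ready={G} → run G
t=6: ready={G} → run G
t=7: ready={G} → run G
t=8: ready={G} → run G
t=9: ready={G} → run G
t=10: ready={G} → run G
t=11: (idle)

context switches = 2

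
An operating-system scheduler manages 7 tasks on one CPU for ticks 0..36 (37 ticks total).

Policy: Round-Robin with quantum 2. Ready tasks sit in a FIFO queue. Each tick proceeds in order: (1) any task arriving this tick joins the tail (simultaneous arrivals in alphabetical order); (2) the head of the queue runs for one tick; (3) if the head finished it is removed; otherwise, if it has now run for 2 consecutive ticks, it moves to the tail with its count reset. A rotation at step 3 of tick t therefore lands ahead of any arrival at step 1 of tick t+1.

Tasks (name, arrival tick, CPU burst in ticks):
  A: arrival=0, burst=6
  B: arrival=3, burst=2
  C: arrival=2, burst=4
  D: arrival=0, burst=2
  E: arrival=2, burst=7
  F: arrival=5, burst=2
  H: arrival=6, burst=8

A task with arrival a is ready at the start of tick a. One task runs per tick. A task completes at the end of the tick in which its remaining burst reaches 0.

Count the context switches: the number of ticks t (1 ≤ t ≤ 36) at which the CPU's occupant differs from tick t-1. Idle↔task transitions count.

context switches = 16

t=0: queue=[A,D] q_used=0 → run A
t=1: queue=[A,D] q_used=1 → run A
t=2: queue=[D,A,C,E] q_used=0 → run D
t=3: queue=[D,A,C,E,B] q_used=1 → run D
t=4: queue=[A,C,E,B] q_used=0 → run A
t=5: queue=[A,C,E,B,F] q_used=1 → run A
t=6: queue=[C,E,B,F,A,H] q_used=0 → run C
t=7: queue=[C,E,B,F,A,H] q_used=1 → run C
t=8: queue=[E,B,F,A,H,C] q_used=0 → run E
t=9: queue=[E,B,F,A,H,C] q_used=1 → run E
t=10: queue=[B,F,A,H,C,E] q_used=0 → run B
t=11: queue=[B,F,A,H,C,E] q_used=1 → run B
t=12: queue=[F,A,H,C,E] q_used=0 → run F
t=13: queue=[F,A,H,C,E] q_used=1 → run F
t=14: queue=[A,H,C,E] q_used=0 → run A
t=15: queue=[A,H,C,E] q_used=1 → run A
t=16: queue=[H,C,E] q_used=0 → run H
t=17: queue=[H,C,E] q_used=1 → run H
t=18: queue=[C,E,H] q_used=0 → run C
t=19: queue=[C,E,H] q_used=1 → run C
t=20: queue=[E,H] q_used=0 → run E
t=21: queue=[E,H] q_used=1 → run E
t=22: queue=[H,E] q_used=0 → run H
t=23: queue=[H,E] q_used=1 → run H
t=24: queue=[E,H] q_used=0 → run E
t=25: queue=[E,H] q_used=1 → run E
t=26: queue=[H,E] q_used=0 → run H
t=27: queue=[H,E] q_used=1 → run H
t=28: queue=[E,H] q_used=0 → run E
t=29: queue=[H] q_used=0 → run H
t=30: queue=[H] q_used=1 → run H
t=31: (idle)
t=32: (idle)
t=33: (idle)
t=34: (idle)
t=35: (idle)
t=36: (idle)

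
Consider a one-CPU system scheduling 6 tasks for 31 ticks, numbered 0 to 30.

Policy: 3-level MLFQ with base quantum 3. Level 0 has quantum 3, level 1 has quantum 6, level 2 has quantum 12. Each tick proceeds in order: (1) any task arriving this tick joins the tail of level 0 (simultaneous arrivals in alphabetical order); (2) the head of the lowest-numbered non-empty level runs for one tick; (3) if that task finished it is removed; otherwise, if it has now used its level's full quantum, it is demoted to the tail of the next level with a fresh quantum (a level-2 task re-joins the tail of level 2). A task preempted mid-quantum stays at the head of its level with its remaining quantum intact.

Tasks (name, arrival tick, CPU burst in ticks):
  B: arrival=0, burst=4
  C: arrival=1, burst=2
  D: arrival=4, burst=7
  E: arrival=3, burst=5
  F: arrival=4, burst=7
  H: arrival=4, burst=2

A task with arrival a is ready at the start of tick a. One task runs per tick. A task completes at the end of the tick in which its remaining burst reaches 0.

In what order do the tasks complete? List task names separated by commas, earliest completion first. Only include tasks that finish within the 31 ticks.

completion order = C, H, B, E, D, F

t=0: L0/L1/L2 = B/-/- → run B
t=1: L0/L1/L2 = BC/-/- → run B
t=2: L0/L1/L2 = BC/-/- → run B
t=3: L0/L1/L2 = CE/B/- → run C
t=4: L0/L1/L2 = CEDFH/B/- → run C
t=5: L0/L1/L2 = EDFH/B/- → run E
t=6: L0/L1/L2 = EDFH/B/- → run E
t=7: L0/L1/L2 = EDFH/B/- → run E
t=8: L0/L1/L2 = DFH/BE/- → run D
t=9: L0/L1/L2 = DFH/BE/- → run D
t=10: L0/L1/L2 = DFH/BE/- → run D
t=11: L0/L1/L2 = FH/BED/- → run F
t=12: L0/L1/L2 = FH/BED/- → run F
t=13: L0/L1/L2 = FH/BED/- → run F
t=14: L0/L1/L2 = H/BEDF/- → run H
t=15: L0/L1/L2 = H/BEDF/- → run H
t=16: L0/L1/L2 = -/BEDF/- → run B
t=17: L0/L1/L2 = -/EDF/- → run E
t=18: L0/L1/L2 = -/EDF/- → run E
t=19: L0/L1/L2 = -/DF/- → run D
t=20: L0/L1/L2 = -/DF/- → run D
t=21: L0/L1/L2 = -/DF/- → run D
t=22: L0/L1/L2 = -/DF/- → run D
t=23: L0/L1/L2 = -/F/- → run F
t=24: L0/L1/L2 = -/F/- → run F
t=25: L0/L1/L2 = -/F/- → run F
t=26: L0/L1/L2 = -/F/- → run F
t=27: (idle)
t=28: (idle)
t=29: (idle)
t=30: (idle)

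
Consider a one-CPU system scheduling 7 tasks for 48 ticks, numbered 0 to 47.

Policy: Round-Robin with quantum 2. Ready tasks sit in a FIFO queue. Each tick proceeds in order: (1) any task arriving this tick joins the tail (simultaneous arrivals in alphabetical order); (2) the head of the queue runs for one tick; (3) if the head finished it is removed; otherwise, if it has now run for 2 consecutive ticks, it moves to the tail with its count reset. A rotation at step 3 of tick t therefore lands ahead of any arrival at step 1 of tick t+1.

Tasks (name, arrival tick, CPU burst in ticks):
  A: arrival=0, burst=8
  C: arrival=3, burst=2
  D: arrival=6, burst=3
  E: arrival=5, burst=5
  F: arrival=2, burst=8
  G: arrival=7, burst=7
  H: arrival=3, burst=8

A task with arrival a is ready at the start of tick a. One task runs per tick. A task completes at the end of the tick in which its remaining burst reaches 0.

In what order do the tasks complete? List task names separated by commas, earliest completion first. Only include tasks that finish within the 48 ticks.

t=0: queue=[A] q_used=0 → run A
t=1: queue=[A] q_used=1 → run A
t=2: queue=[A,F] q_used=0 → run A
t=3: queue=[A,F,C,H] q_used=1 → run A
t=4: queue=[F,C,H,A] q_used=0 → run F
t=5: queue=[F,C,H,A,E] q_used=1 → run F
t=6: queue=[C,H,A,E,F,D] q_used=0 → run C
t=7: queue=[C,H,A,E,F,D,G] q_used=1 → run C
t=8: queue=[H,A,E,F,D,G] q_used=0 → run H
t=9: queue=[H,A,E,F,D,G] q_used=1 → run H
t=10: queue=[A,E,F,D,G,H] q_used=0 → run A
t=11: queue=[A,E,F,D,G,H] q_used=1 → run A
t=12: queue=[E,F,D,G,H,A] q_used=0 → run E
t=13: queue=[E,F,D,G,H,A] q_used=1 → run E
t=14: queue=[F,D,G,H,A,E] q_used=0 → run F
t=15: queue=[F,D,G,H,A,E] q_used=1 → run F
t=16: queue=[D,G,H,A,E,F] q_used=0 → run D
t=17: queue=[D,G,H,A,E,F] q_used=1 → run D
t=18: queue=[G,H,A,E,F,D] q_used=0 → run G
t=19: queue=[G,H,A,E,F,D] q_used=1 → run G
t=20: queue=[H,A,E,F,D,G] q_used=0 → run H
t=21: queue=[H,A,E,F,D,G] q_used=1 → run H
t=22: queue=[A,E,F,D,G,H] q_used=0 → run A
t=23: queue=[A,E,F,D,G,H] q_used=1 → run A
t=24: queue=[E,F,D,G,H] q_used=0 → run E
t=25: queue=[E,F,D,G,H] q_used=1 → run E
t=26: queue=[F,D,G,H,E] q_used=0 → run F
t=27: queue=[F,D,G,H,E] q_used=1 → run F
t=28: queue=[D,G,H,E,F] q_used=0 → run D
t=29: queue=[G,H,E,F] q_used=0 → run G
t=30: queue=[G,H,E,F] q_used=1 → run G
t=31: queue=[H,E,F,G] q_used=0 → run H
t=32: queue=[H,E,F,G] q_used=1 → run H
t=33: queue=[E,F,G,H] q_used=0 → run E
t=34: queue=[F,G,H] q_used=0 → run F
t=35: queue=[F,G,H] q_used=1 → run F
t=36: queue=[G,H] q_used=0 → run G
t=37: queue=[G,H] q_used=1 → run G
t=38: queue=[H,G] q_used=0 → run H
t=39: queue=[H,G] q_used=1 → run H
t=40: queue=[G] q_used=0 → run G
t=41: (idle)
t=42: (idle)
t=43: (idle)
t=44: (idle)
t=45: (idle)
t=46: (idle)
t=47: (idle)

completion order = C, A, D, E, F, H, G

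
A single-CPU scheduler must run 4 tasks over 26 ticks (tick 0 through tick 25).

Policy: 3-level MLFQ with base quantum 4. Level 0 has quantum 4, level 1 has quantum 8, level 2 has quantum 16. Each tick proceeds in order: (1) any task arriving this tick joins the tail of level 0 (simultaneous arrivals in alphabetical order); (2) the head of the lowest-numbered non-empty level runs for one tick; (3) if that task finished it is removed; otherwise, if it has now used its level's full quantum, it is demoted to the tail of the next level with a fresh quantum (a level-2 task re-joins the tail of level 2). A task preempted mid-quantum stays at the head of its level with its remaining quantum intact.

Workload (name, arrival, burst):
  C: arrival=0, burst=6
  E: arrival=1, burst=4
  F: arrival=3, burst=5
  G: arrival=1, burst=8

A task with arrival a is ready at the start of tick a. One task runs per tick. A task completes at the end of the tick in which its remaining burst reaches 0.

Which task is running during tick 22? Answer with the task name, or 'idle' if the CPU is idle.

running at tick 22 = F

t=0: L0/L1/L2 = C/-/- → run C
t=1: L0/L1/L2 = CEG/-/- → run C
t=2: L0/L1/L2 = CEG/-/- → run C
t=3: L0/L1/L2 = CEGF/-/- → run C
t=4: L0/L1/L2 = EGF/C/- → run E
t=5: L0/L1/L2 = EGF/C/- → run E
t=6: L0/L1/L2 = EGF/C/- → run E
t=7: L0/L1/L2 = EGF/C/- → run E
t=8: L0/L1/L2 = GF/C/- → run G
t=9: L0/L1/L2 = GF/C/- → run G
t=10: L0/L1/L2 = GF/C/- → run G
t=11: L0/L1/L2 = GF/C/- → run G
t=12: L0/L1/L2 = F/CG/- → run F
t=13: L0/L1/L2 = F/CG/- → run F
t=14: L0/L1/L2 = F/CG/- → run F
t=15: L0/L1/L2 = F/CG/- → run F
t=16: L0/L1/L2 = -/CGF/- → run C
t=17: L0/L1/L2 = -/CGF/- → run C
t=18: L0/L1/L2 = -/GF/- → run G
t=19: L0/L1/L2 = -/GF/- → run G
t=20: L0/L1/L2 = -/GF/- → run G
t=21: L0/L1/L2 = -/GF/- → run G
t=22: L0/L1/L2 = -/F/- → run F
t=23: (idle)
t=24: (idle)
t=25: (idle)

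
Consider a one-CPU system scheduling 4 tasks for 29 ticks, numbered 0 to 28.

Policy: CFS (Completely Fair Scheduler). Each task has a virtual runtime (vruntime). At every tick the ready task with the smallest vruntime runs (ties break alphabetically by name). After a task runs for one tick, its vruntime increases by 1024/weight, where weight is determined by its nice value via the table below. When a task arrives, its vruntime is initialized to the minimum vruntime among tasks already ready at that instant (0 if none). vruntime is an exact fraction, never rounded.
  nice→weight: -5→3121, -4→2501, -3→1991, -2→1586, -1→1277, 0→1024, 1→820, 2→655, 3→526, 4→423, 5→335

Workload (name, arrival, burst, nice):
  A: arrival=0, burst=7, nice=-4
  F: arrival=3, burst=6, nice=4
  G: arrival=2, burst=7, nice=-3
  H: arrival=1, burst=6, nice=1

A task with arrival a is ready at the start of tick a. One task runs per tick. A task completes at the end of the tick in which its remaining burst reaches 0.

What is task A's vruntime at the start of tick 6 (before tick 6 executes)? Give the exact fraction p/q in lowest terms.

t=0: vr[A=0] → run A
t=1: vr[A=1024/2501 H=1024/2501] → run A
t=2: vr[A=2048/2501 G=1024/2501 H=1024/2501] → run G
t=3: vr[A=2048/2501 F=1024/2501 G=4599808/4979491 H=1024/2501] → run F
t=4: vr[A=2048/2501 F=2994176/1057923 G=4599808/4979491 H=1024/2501] → run H
t=5: vr[A=2048/2501 F=2994176/1057923 G=4599808/4979491 H=20736/12505] → run A
t=6: vr[A=3072/2501 F=2994176/1057923 G=4599808/4979491 H=20736/12505] → run G
t=7: vr[A=3072/2501 F=2994176/1057923 G=7160832/4979491 H=20736/12505] → run A
t=8: vr[A=4096/2501 F=2994176/1057923 G=7160832/4979491 H=20736/12505] → run G
t=9: vr[A=4096/2501 F=2994176/1057923 G=9721856/4979491 H=20736/12505] → run A
t=10: vr[A=5120/2501 F=2994176/1057923 G=9721856/4979491 H=20736/12505] → run H
t=11: vr[A=5120/2501 F=2994176/1057923 G=9721856/4979491 H=36352/12505] → run G
t=12: vr[A=5120/2501 F=2994176/1057923 G=12282880/4979491 H=36352/12505] → run A
t=13: vr[A=6144/2501 F=2994176/1057923 G=12282880/4979491 H=36352/12505] → run A
t=14: vr[F=2994176/1057923 G=12282880/4979491 H=36352/12505] → run G
t=15: vr[F=2994176/1057923 G=14843904/4979491 H=36352/12505] → run F
t=16: vr[F=5555200/1057923 G=14843904/4979491 H=36352/12505] → run H
t=17: vr[F=5555200/1057923 G=14843904/4979491 H=51968/12505] → run G
t=18: vr[F=5555200/1057923 G=17404928/4979491 H=51968/12505] → run G
t=19: vr[F=5555200/1057923 H=51968/12505] → run H
t=20: vr[F=5555200/1057923 H=67584/12505] → run F
t=21: vr[F=2705408/352641 H=67584/12505] → run H
t=22: vr[F=2705408/352641 H=16640/2501] → run H
t=23: vr[F=2705408/352641] → run F
t=24: vr[F=10677248/1057923] → run F
t=25: vr[F=13238272/1057923] → run F
t=26: (idle)
t=27: (idle)
t=28: (idle)

vruntime(A, start of tick 6) = 3072/2501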